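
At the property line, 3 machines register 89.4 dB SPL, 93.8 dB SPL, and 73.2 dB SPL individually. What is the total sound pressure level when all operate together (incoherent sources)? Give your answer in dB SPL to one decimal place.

Incoherent sources combine by intensity addition: L_total = 10·log₁₀(Σ 10^(L_i/10)).
Σ 10^(L/10) = 10^(89.4/10) + 10^(93.8/10) + 10^(73.2/10) = 3.291e+09.
L_total = 10·log₁₀(3.291e+09) = 95.17 dB SPL.

95.2 dB SPL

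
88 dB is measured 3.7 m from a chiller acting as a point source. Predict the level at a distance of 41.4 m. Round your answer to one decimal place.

Spherical spreading from a point source gives a 20·log₁₀(r₂/r₁) drop.
L₂ = 88 − 20·log₁₀(41.4/3.7) = 88 − 20.976 = 67.02 dB.

67.0 dB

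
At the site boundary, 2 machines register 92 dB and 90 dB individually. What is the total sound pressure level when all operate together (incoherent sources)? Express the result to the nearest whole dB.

Incoherent sources combine by intensity addition: L_total = 10·log₁₀(Σ 10^(L_i/10)).
Σ 10^(L/10) = 10^(92/10) + 10^(90/10) = 2.585e+09.
L_total = 10·log₁₀(2.585e+09) = 94.12 dB.

94 dB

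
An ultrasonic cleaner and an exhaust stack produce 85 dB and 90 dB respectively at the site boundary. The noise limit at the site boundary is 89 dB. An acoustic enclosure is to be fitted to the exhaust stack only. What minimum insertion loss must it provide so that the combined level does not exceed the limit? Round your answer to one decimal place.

The untreated sources together contribute 10^(85/10) = 3.162e+08, i.e. 85.00 dB.
The limit corresponds to 10^(89/10) = 7.943e+08; subtracting the fixed part leaves 4.781e+08 for the exhaust stack, i.e. 86.80 dB.
So the exhaust stack must be reduced from 90 to 86.80 dB: IL = 3.20 dB.

3.2 dB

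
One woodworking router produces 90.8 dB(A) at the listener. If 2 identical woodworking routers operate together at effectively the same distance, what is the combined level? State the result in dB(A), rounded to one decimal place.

N identical incoherent sources raise the level by 10·log₁₀ N.
L_total = 90.8 + 10·log₁₀(2) = 90.8 + 3.010 = 93.81 dB(A).

93.8 dB(A)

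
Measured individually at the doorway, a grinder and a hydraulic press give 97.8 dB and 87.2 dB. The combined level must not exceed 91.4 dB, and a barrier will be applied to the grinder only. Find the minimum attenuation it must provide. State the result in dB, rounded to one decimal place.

Fixed contribution from the other source: Σ 10^(L/10) = 10^(87.2/10) = 5.248e+08 (87.20 dB).
The limit corresponds to 10^(91.4/10) = 1.380e+09; subtracting the fixed part leaves 8.556e+08 for the grinder, i.e. 89.32 dB.
Required insertion loss = 97.8 − 89.32 = 8.48 dB.

8.5 dB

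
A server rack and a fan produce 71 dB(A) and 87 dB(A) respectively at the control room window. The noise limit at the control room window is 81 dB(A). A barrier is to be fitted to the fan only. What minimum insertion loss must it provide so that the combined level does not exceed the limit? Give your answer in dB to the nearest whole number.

6 dB

Everything except the fan sums to 10^(71/10) = 1.259e+07 in linear terms, 71.00 dB(A).
To meet 81 dB(A) overall, the treated fan may contribute at most 10^(81/10) − 1.259e+07 = 1.133e+08, i.e. 80.54 dB(A).
Required insertion loss = 87 − 80.54 = 6.46 dB.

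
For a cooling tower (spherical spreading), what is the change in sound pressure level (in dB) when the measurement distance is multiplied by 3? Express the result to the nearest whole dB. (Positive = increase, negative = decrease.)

-10 dB

A point source loses 6 dB per doubling of distance; generally ΔL = −20·log₁₀(r₂/r₁).
ΔL = −20·log₁₀(3) = -9.54 dB.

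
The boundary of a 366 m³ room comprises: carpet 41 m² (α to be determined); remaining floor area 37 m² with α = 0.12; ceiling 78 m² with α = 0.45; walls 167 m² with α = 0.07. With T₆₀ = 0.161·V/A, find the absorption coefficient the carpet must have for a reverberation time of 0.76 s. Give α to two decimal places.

0.64

Required total absorption A = 0.161·366/0.76 = 77.53 m².
Absorption from the other surfaces = 37·0.12 + 78·0.45 + 167·0.07 = 51.23 m², so the carpet must supply 26.30 m² over 41 m².
α = 26.30/41 = 0.642.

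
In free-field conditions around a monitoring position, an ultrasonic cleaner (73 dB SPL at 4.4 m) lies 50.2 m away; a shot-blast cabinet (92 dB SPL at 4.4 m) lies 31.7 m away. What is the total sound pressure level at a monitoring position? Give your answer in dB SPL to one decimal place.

74.9 dB SPL

First find each source's level at the receiver (point-source: −20·log₁₀(r/r_ref)), then combine on an intensity basis.
ultrasonic cleaner: 73 − 20·log₁₀(50.2/4.4) = 73 − 21.15 = 51.85 dB SPL.
shot-blast cabinet: 92 − 20·log₁₀(31.7/4.4) = 92 − 17.15 = 74.85 dB SPL.
Σ 10^(L/10) = 3.069e+07 → L_total = 10·log₁₀(3.069e+07) = 74.87 dB SPL.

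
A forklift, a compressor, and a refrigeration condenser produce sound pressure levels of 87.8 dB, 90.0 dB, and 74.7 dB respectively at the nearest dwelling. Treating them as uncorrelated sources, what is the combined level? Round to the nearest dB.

Incoherent sources combine by intensity addition: L_total = 10·log₁₀(Σ 10^(L_i/10)).
Σ 10^(L/10) = 10^(87.8/10) + 10^(90.0/10) + 10^(74.7/10) = 1.632e+09.
L_total = 10·log₁₀(1.632e+09) = 92.13 dB.

92 dB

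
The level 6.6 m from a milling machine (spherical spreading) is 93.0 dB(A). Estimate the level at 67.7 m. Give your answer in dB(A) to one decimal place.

72.8 dB(A)

Point-source attenuation: ΔL = 20·log₁₀(r₂/r₁) = 20·log₁₀(67.7/6.6) = 20.221 dB.
L₂ = 93.0 − 20·log₁₀(67.7/6.6) = 93.0 − 20.221 = 72.78 dB(A).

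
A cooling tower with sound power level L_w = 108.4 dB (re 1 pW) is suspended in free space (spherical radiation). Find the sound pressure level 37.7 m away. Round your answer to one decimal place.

The power spreads over a sphere of area 4π·r², so L_p = L_w − 10·log₁₀(4π·r²).
4π·r² = 1.786e+04 m², 10·log₁₀ of that is 42.519 dB.
L_p = 108.4 − 42.519 = 65.88 dB.

65.9 dB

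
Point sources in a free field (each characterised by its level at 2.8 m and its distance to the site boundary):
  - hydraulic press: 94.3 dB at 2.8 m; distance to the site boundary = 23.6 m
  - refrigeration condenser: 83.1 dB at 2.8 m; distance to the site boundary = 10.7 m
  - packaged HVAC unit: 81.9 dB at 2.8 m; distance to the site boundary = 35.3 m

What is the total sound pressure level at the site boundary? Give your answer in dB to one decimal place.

77.2 dB

Propagate each source to the receiver with L = L_ref − 20·log₁₀(r/r_ref), then add intensities.
hydraulic press: 94.3 − 20·log₁₀(23.6/2.8) = 94.3 − 18.52 = 75.78 dB.
refrigeration condenser: 83.1 − 20·log₁₀(10.7/2.8) = 83.1 − 11.64 = 71.46 dB.
packaged HVAC unit: 81.9 − 20·log₁₀(35.3/2.8) = 81.9 − 22.01 = 59.89 dB.
Σ 10^(L/10) = 5.284e+07 → L_total = 10·log₁₀(5.284e+07) = 77.23 dB.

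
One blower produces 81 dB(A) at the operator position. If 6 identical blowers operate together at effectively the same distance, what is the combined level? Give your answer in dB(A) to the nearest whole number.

L_total = L₁ + 10·log₁₀ N for N identical incoherent sources.
L_total = 81 + 10·log₁₀(6) = 81 + 7.782 = 88.78 dB(A).

89 dB(A)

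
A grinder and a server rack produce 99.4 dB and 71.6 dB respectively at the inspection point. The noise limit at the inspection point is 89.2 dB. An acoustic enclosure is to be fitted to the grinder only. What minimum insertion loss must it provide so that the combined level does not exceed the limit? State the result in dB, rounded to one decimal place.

The untreated sources together contribute 10^(71.6/10) = 1.445e+07, i.e. 71.60 dB.
To meet 89.2 dB overall, the treated grinder may contribute at most 10^(89.2/10) − 1.445e+07 = 8.173e+08, i.e. 89.12 dB.
Required insertion loss = 99.4 − 89.12 = 10.28 dB.

10.3 dB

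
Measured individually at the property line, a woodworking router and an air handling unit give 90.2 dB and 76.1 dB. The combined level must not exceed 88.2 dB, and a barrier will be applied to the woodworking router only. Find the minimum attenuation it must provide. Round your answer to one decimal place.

2.3 dB

Fixed contribution from the other source: Σ 10^(L/10) = 10^(76.1/10) = 4.074e+07 (76.10 dB).
To meet 88.2 dB overall, the treated woodworking router may contribute at most 10^(88.2/10) − 4.074e+07 = 6.200e+08, i.e. 87.92 dB.
Required insertion loss = 90.2 − 87.92 = 2.28 dB.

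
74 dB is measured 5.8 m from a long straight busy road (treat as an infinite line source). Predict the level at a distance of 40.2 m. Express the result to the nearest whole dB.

Cylindrical spreading from a line source gives a 10·log₁₀(r₂/r₁) drop.
L₂ = 74 − 10·log₁₀(40.2/5.8) = 74 − 8.408 = 65.59 dB.

66 dB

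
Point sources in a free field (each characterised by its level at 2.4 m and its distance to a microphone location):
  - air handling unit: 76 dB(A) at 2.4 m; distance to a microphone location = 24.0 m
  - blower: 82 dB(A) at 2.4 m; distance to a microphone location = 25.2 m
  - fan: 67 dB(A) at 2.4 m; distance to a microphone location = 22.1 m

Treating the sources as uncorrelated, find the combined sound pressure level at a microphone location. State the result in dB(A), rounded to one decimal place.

62.8 dB(A)

Propagate each source to the receiver with L = L_ref − 20·log₁₀(r/r_ref), then add intensities.
air handling unit: 76 − 20·log₁₀(24.0/2.4) = 76 − 20.00 = 56.00 dB(A).
blower: 82 − 20·log₁₀(25.2/2.4) = 82 − 20.42 = 61.58 dB(A).
fan: 67 − 20·log₁₀(22.1/2.4) = 67 − 19.28 = 47.72 dB(A).
Σ 10^(L/10) = 1.895e+06 → L_total = 10·log₁₀(1.895e+06) = 62.78 dB(A).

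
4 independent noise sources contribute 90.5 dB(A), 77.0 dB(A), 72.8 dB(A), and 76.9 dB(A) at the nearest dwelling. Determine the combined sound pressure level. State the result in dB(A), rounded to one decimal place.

For uncorrelated sources the intensities add, so convert each level to linear form, sum, and take 10·log₁₀ of the total.
Σ 10^(L/10) = 10^(90.5/10) + 10^(77.0/10) + 10^(72.8/10) + 10^(76.9/10) = 1.240e+09.
L_total = 10·log₁₀(1.240e+09) = 90.93 dB(A).

90.9 dB(A)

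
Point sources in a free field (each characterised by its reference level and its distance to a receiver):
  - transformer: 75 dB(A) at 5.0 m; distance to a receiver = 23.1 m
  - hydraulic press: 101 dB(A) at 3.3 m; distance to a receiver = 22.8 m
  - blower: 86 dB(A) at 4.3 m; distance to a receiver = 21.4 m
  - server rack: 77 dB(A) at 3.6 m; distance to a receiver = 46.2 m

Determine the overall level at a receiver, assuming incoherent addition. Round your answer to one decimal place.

Apply inverse-square spreading to bring every level to the receiver, then sum 10^(L/10).
transformer: 75 − 20·log₁₀(23.1/5.0) = 75 − 13.29 = 61.71 dB(A).
hydraulic press: 101 − 20·log₁₀(22.8/3.3) = 101 − 16.79 = 84.21 dB(A).
blower: 86 − 20·log₁₀(21.4/4.3) = 86 − 13.94 = 72.06 dB(A).
server rack: 77 − 20·log₁₀(46.2/3.6) = 77 − 22.17 = 54.83 dB(A).
Σ 10^(L/10) = 2.816e+08 → L_total = 10·log₁₀(2.816e+08) = 84.50 dB(A).

84.5 dB(A)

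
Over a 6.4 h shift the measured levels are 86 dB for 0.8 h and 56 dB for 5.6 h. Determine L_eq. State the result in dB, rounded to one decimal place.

Weight each interval's intensity by its duration and average over T = 6.4 h:
Σ tᵢ·10^(Lᵢ/10) = 0.8·10^(86/10) + 5.6·10^(56/10) = 3.207e+08.
L_eq = 10·log₁₀(3.207e+08/6.4) = 77.00 dB.

77.0 dB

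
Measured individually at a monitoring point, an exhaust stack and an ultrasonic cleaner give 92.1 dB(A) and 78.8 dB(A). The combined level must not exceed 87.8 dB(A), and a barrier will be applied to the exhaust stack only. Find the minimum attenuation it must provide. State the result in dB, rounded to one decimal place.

Fixed contribution from the other source: Σ 10^(L/10) = 10^(78.8/10) = 7.586e+07 (78.80 dB(A)).
To meet 87.8 dB(A) overall, the treated exhaust stack may contribute at most 10^(87.8/10) − 7.586e+07 = 5.267e+08, i.e. 87.22 dB(A).
Required insertion loss = 92.1 − 87.22 = 4.88 dB.

4.9 dB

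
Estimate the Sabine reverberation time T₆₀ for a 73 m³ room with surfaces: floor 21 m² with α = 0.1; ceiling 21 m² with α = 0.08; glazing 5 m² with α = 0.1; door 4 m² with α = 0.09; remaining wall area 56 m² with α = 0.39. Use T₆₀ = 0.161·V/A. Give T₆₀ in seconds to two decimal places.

Total absorption A = 21·0.1 + 21·0.08 + 5·0.1 + 4·0.09 + 56·0.39 = 26.48 m² sabins.
T₆₀ = 0.161 × 73 / 26.48 = 0.444 s.

0.44 s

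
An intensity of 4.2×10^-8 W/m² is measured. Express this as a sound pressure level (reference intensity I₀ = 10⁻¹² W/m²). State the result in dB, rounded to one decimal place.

I/I₀ = 4.2×10^-8/10⁻¹² = 4.2×10^4, and L = 10·log₁₀(I/I₀).
L = 10·(0.6232 + 4) = 46.23 dB.

46.2 dB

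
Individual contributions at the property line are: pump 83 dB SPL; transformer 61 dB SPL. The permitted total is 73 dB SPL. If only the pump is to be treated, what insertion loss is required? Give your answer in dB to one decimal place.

The untreated sources together contribute 10^(61/10) = 1.259e+06, i.e. 61.00 dB SPL.
To meet 73 dB SPL overall, the treated pump may contribute at most 10^(73/10) − 1.259e+06 = 1.869e+07, i.e. 72.72 dB SPL.
So the pump must be reduced from 83 to 72.72 dB SPL: IL = 10.28 dB.

10.3 dB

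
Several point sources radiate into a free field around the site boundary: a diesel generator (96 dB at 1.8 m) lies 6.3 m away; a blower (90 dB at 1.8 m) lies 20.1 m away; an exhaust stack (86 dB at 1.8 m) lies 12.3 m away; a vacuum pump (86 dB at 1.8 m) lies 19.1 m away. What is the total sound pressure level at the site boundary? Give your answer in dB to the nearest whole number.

85 dB

Apply inverse-square spreading to bring every level to the receiver, then sum 10^(L/10).
diesel generator: 96 − 20·log₁₀(6.3/1.8) = 96 − 10.88 = 85.12 dB.
blower: 90 − 20·log₁₀(20.1/1.8) = 90 − 20.96 = 69.04 dB.
exhaust stack: 86 − 20·log₁₀(12.3/1.8) = 86 − 16.69 = 69.31 dB.
vacuum pump: 86 − 20·log₁₀(19.1/1.8) = 86 − 20.52 = 65.48 dB.
Σ 10^(L/10) = 3.451e+08 → L_total = 10·log₁₀(3.451e+08) = 85.38 dB.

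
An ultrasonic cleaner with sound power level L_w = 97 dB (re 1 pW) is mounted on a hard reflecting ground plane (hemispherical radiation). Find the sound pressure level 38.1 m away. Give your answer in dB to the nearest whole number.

The power spreads over a hemisphere of area 2π·r², so L_p = L_w − 10·log₁₀(2π·r²).
2π·r² = 9121 m², 10·log₁₀ of that is 39.600 dB.
L_p = 97 − 39.600 = 57.40 dB.

57 dB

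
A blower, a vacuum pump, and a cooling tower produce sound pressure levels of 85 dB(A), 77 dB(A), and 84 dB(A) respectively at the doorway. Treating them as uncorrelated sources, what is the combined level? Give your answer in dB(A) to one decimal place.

For uncorrelated sources the intensities add, so convert each level to linear form, sum, and take 10·log₁₀ of the total.
Σ 10^(L/10) = 10^(85/10) + 10^(77/10) + 10^(84/10) = 6.175e+08.
L_total = 10·log₁₀(6.175e+08) = 87.91 dB(A).

87.9 dB(A)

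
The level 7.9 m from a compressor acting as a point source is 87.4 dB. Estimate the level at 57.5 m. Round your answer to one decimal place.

70.2 dB

Spherical spreading from a point source gives a 20·log₁₀(r₂/r₁) drop.
L₂ = 87.4 − 20·log₁₀(57.5/7.9) = 87.4 − 17.241 = 70.16 dB.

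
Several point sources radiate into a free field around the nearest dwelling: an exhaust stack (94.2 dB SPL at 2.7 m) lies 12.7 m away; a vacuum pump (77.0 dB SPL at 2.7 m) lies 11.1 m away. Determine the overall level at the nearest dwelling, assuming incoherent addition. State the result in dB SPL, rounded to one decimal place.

Apply inverse-square spreading to bring every level to the receiver, then sum 10^(L/10).
exhaust stack: 94.2 − 20·log₁₀(12.7/2.7) = 94.2 − 13.45 = 80.75 dB SPL.
vacuum pump: 77.0 − 20·log₁₀(11.1/2.7) = 77.0 − 12.28 = 64.72 dB SPL.
Σ 10^(L/10) = 1.218e+08 → L_total = 10·log₁₀(1.218e+08) = 80.86 dB SPL.

80.9 dB SPL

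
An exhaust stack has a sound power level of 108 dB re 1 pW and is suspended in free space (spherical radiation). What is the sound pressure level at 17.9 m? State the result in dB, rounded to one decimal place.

72.0 dB

Free-field spherical radiation: L_p = L_w − 10·log₁₀(4π·r²), r = 17.9 m.
4π·r² = 4026 m², 10·log₁₀ of that is 36.049 dB.
L_p = 108 − 36.049 = 71.95 dB.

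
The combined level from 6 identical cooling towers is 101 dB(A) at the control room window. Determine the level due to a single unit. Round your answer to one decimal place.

93.2 dB(A)

6 equal contributions raise the level by 10·log₁₀ 6 = 7.782 dB, so each unit alone gives 101 − 7.782.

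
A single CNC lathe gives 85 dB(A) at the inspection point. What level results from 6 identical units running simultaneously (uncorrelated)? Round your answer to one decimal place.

N identical incoherent sources raise the level by 10·log₁₀ N.
L_total = 85 + 10·log₁₀(6) = 85 + 7.782 = 92.78 dB(A).

92.8 dB(A)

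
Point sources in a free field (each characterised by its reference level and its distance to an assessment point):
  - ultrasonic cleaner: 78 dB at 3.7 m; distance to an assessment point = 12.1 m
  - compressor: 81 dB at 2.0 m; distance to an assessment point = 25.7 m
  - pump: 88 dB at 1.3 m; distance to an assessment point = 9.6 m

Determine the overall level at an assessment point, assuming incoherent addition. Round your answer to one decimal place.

Apply inverse-square spreading to bring every level to the receiver, then sum 10^(L/10).
ultrasonic cleaner: 78 − 20·log₁₀(12.1/3.7) = 78 − 10.29 = 67.71 dB.
compressor: 81 − 20·log₁₀(25.7/2.0) = 81 − 22.18 = 58.82 dB.
pump: 88 − 20·log₁₀(9.6/1.3) = 88 − 17.37 = 70.63 dB.
Σ 10^(L/10) = 1.823e+07 → L_total = 10·log₁₀(1.823e+07) = 72.61 dB.

72.6 dB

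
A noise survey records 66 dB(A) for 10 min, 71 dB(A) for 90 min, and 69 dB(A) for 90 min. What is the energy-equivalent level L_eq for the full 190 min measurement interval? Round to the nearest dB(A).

70 dB(A)

Weight each interval's intensity by its duration and average over T = 190 min:
Σ tᵢ·10^(Lᵢ/10) = 10·10^(66/10) + 90·10^(71/10) + 90·10^(69/10) = 1.888e+09.
L_eq = 10·log₁₀(1.888e+09/190) = 69.97 dB(A).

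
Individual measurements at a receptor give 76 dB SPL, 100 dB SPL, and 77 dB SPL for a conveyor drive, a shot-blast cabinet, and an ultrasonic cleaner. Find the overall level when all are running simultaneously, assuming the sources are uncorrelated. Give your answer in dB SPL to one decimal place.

Incoherent sources combine by intensity addition: L_total = 10·log₁₀(Σ 10^(L_i/10)).
Σ 10^(L/10) = 10^(76/10) + 10^(100/10) + 10^(77/10) = 1.009e+10.
L_total = 10·log₁₀(1.009e+10) = 100.04 dB SPL.

100.0 dB SPL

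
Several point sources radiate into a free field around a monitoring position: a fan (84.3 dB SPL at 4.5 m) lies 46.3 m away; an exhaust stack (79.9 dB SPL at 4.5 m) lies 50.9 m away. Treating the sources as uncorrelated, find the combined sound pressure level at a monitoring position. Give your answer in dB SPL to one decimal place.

First find each source's level at the receiver (point-source: −20·log₁₀(r/r_ref)), then combine on an intensity basis.
fan: 84.3 − 20·log₁₀(46.3/4.5) = 84.3 − 20.25 = 64.05 dB SPL.
exhaust stack: 79.9 − 20·log₁₀(50.9/4.5) = 79.9 − 21.07 = 58.83 dB SPL.
Σ 10^(L/10) = 3.306e+06 → L_total = 10·log₁₀(3.306e+06) = 65.19 dB SPL.

65.2 dB SPL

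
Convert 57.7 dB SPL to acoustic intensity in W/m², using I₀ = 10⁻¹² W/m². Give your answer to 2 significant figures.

5.9e-07 W/m²

I/I₀ = 10^(57.7/10) = 5.888e+05, so I = 5.888e+05 × 10⁻¹² W/m².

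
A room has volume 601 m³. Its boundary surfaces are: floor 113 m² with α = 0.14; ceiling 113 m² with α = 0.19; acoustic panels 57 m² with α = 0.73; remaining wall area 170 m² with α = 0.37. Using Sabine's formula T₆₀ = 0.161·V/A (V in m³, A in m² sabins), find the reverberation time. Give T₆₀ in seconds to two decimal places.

0.68 s

Total absorption A = 113·0.14 + 113·0.19 + 57·0.73 + 170·0.37 = 141.80 m² sabins.
T₆₀ = 0.161 × 601 / 141.80 = 0.682 s.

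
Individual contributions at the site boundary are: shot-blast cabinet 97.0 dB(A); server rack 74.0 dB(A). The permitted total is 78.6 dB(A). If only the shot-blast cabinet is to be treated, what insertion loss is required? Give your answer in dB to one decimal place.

The untreated sources together contribute 10^(74.0/10) = 2.512e+07, i.e. 74.00 dB(A).
To meet 78.6 dB(A) overall, the treated shot-blast cabinet may contribute at most 10^(78.6/10) − 2.512e+07 = 4.732e+07, i.e. 76.75 dB(A).
So the shot-blast cabinet must be reduced from 97.0 to 76.75 dB(A): IL = 20.25 dB.

20.2 dB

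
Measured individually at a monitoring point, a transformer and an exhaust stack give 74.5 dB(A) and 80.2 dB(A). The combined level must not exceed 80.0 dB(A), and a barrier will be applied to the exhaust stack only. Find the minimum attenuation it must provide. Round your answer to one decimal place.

Fixed contribution from the other source: Σ 10^(L/10) = 10^(74.5/10) = 2.818e+07 (74.50 dB(A)).
The limit corresponds to 10^(80.0/10) = 1.000e+08; subtracting the fixed part leaves 7.182e+07 for the exhaust stack, i.e. 78.56 dB(A).
Required insertion loss = 80.2 − 78.56 = 1.64 dB.

1.6 dB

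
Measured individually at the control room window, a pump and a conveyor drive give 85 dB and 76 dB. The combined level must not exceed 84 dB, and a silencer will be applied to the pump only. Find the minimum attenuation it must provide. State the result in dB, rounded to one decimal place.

1.7 dB

Fixed contribution from the other source: Σ 10^(L/10) = 10^(76/10) = 3.981e+07 (76.00 dB).
To meet 84 dB overall, the treated pump may contribute at most 10^(84/10) − 3.981e+07 = 2.114e+08, i.e. 83.25 dB.
Required insertion loss = 85 − 83.25 = 1.75 dB.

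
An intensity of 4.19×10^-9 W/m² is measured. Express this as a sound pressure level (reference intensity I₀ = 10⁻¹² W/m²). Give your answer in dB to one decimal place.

36.2 dB

Dividing by I₀ shifts the exponent by 12: I/I₀ = 4.19×10^3.
L = 10·(0.6222 + 3) = 36.22 dB.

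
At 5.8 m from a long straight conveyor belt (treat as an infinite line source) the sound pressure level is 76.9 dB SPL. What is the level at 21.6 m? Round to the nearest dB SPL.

71 dB SPL

Cylindrical spreading from a line source gives a 10·log₁₀(r₂/r₁) drop.
L₂ = 76.9 − 10·log₁₀(21.6/5.8) = 76.9 − 5.710 = 71.19 dB SPL.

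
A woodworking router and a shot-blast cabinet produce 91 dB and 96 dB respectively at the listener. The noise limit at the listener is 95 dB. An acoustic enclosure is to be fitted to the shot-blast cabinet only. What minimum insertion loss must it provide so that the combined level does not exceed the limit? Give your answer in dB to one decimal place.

Fixed contribution from the other source: Σ 10^(L/10) = 10^(91/10) = 1.259e+09 (91.00 dB).
To meet 95 dB overall, the treated shot-blast cabinet may contribute at most 10^(95/10) − 1.259e+09 = 1.903e+09, i.e. 92.80 dB.
So the shot-blast cabinet must be reduced from 96 to 92.80 dB: IL = 3.20 dB.

3.2 dB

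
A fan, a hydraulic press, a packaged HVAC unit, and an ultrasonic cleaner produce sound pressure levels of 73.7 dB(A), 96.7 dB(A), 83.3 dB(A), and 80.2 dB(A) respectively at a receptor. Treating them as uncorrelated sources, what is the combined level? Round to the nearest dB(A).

Incoherent sources combine by intensity addition: L_total = 10·log₁₀(Σ 10^(L_i/10)).
Σ 10^(L/10) = 10^(73.7/10) + 10^(96.7/10) + 10^(83.3/10) + 10^(80.2/10) = 5.019e+09.
L_total = 10·log₁₀(5.019e+09) = 97.01 dB(A).

97 dB(A)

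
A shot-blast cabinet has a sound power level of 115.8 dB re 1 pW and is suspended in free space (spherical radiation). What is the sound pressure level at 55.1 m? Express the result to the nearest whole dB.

L_p = L_w − 10·log₁₀(4π·r²) with r = 55.1 m.
4π·r² = 3.815e+04 m², 10·log₁₀ of that is 45.815 dB.
L_p = 115.8 − 45.815 = 69.98 dB.

70 dB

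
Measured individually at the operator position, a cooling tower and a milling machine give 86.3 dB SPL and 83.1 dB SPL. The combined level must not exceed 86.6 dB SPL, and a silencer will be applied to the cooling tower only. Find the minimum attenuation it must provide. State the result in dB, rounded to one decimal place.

The untreated sources together contribute 10^(83.1/10) = 2.042e+08, i.e. 83.10 dB SPL.
To meet 86.6 dB SPL overall, the treated cooling tower may contribute at most 10^(86.6/10) − 2.042e+08 = 2.529e+08, i.e. 84.03 dB SPL.
So the cooling tower must be reduced from 86.3 to 84.03 dB SPL: IL = 2.27 dB.

2.3 dB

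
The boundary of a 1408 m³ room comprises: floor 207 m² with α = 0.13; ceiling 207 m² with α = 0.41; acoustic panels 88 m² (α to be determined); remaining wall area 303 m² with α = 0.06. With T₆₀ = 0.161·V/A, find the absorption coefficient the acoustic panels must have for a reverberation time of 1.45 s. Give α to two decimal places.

A = 0.161·V/T₆₀ = 0.161·1408/1.45 = 156.34 m² sabins.
Absorption from the other surfaces = 207·0.13 + 207·0.41 + 303·0.06 = 129.96 m², so the acoustic panels must supply 26.38 m² over 88 m².
α = 26.38/88 = 0.300.

0.30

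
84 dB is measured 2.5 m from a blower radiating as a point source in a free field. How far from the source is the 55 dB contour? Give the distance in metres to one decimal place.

70.5 m

Point-source spreading drops the level by 20·log₁₀(r₂/r₁); inverting, r₂/r₁ = 10^(ΔL/20).
r₂ = 2.5·10^((84−55)/20) = 2.5·10^(29.0/20) = 70.46 m.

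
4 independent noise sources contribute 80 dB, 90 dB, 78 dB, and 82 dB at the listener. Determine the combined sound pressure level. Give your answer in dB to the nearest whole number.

For uncorrelated sources the intensities add, so convert each level to linear form, sum, and take 10·log₁₀ of the total.
Σ 10^(L/10) = 10^(80/10) + 10^(90/10) + 10^(78/10) + 10^(82/10) = 1.322e+09.
L_total = 10·log₁₀(1.322e+09) = 91.21 dB.

91 dB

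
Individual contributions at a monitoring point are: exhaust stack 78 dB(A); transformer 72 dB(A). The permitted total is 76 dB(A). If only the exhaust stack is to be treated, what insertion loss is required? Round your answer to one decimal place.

4.2 dB

Everything except the exhaust stack sums to 10^(72/10) = 1.585e+07 in linear terms, 72.00 dB(A).
The limit corresponds to 10^(76/10) = 3.981e+07; subtracting the fixed part leaves 2.396e+07 for the exhaust stack, i.e. 73.80 dB(A).
Required insertion loss = 78 − 73.80 = 4.20 dB.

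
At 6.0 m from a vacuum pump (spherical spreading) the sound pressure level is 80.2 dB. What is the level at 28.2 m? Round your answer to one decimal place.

For a point source, L₂ = L₁ − 20·log₁₀(r₂/r₁).
L₂ = 80.2 − 20·log₁₀(28.2/6.0) = 80.2 − 13.442 = 66.76 dB.

66.8 dB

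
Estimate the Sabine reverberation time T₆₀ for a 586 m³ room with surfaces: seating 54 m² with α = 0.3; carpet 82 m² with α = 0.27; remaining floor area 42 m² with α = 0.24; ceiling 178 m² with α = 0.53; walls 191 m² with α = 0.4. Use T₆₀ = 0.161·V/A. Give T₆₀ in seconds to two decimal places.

Total absorption A = 54·0.3 + 82·0.27 + 42·0.24 + 178·0.53 + 191·0.4 = 219.16 m² sabins.
T₆₀ = 0.161 × 586 / 219.16 = 0.430 s.

0.43 s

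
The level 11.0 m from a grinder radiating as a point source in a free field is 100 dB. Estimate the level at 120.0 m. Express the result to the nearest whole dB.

79 dB

Spherical spreading from a point source gives a 20·log₁₀(r₂/r₁) drop.
L₂ = 100 − 20·log₁₀(120.0/11.0) = 100 − 20.756 = 79.24 dB.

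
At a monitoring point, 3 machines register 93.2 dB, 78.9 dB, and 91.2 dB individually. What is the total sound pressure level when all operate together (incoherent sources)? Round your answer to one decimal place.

95.4 dB

Incoherent sources combine by intensity addition: L_total = 10·log₁₀(Σ 10^(L_i/10)).
Σ 10^(L/10) = 10^(93.2/10) + 10^(78.9/10) + 10^(91.2/10) = 3.485e+09.
L_total = 10·log₁₀(3.485e+09) = 95.42 dB.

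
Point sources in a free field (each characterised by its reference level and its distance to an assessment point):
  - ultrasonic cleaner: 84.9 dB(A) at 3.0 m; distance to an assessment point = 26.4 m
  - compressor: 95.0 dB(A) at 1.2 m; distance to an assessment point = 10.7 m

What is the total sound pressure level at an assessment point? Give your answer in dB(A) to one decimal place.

First find each source's level at the receiver (point-source: −20·log₁₀(r/r_ref)), then combine on an intensity basis.
ultrasonic cleaner: 84.9 − 20·log₁₀(26.4/3.0) = 84.9 − 18.89 = 66.01 dB(A).
compressor: 95.0 − 20·log₁₀(10.7/1.2) = 95.0 − 19.00 = 76.00 dB(A).
Σ 10^(L/10) = 4.376e+07 → L_total = 10·log₁₀(4.376e+07) = 76.41 dB(A).

76.4 dB(A)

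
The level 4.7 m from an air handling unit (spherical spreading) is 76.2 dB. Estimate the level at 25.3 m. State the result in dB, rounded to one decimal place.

61.6 dB

For a point source, L₂ = L₁ − 20·log₁₀(r₂/r₁).
L₂ = 76.2 − 20·log₁₀(25.3/4.7) = 76.2 − 14.620 = 61.58 dB.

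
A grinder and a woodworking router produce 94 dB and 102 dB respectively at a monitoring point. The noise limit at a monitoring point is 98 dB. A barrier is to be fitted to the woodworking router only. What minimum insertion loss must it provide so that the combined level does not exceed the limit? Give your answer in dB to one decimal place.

Everything except the woodworking router sums to 10^(94/10) = 2.512e+09 in linear terms, 94.00 dB.
To meet 98 dB overall, the treated woodworking router may contribute at most 10^(98/10) − 2.512e+09 = 3.798e+09, i.e. 95.80 dB.
Required insertion loss = 102 − 95.80 = 6.20 dB.

6.2 dB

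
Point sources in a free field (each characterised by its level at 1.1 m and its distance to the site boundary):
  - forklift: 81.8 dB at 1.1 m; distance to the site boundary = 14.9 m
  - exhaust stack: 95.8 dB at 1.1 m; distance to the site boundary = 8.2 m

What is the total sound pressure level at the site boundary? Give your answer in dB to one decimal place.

78.4 dB

Apply inverse-square spreading to bring every level to the receiver, then sum 10^(L/10).
forklift: 81.8 − 20·log₁₀(14.9/1.1) = 81.8 − 22.64 = 59.16 dB.
exhaust stack: 95.8 − 20·log₁₀(8.2/1.1) = 95.8 − 17.45 = 78.35 dB.
Σ 10^(L/10) = 6.924e+07 → L_total = 10·log₁₀(6.924e+07) = 78.40 dB.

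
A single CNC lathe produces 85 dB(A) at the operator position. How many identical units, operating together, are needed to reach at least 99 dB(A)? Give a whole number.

The shortfall is 99 − 85 = 14.0 dB, and N units add 10·log₁₀ N, so need 10·log₁₀ N ≥ 14.0.
N ≥ 10^(14.0/10) = 25.119, so N = 26.

26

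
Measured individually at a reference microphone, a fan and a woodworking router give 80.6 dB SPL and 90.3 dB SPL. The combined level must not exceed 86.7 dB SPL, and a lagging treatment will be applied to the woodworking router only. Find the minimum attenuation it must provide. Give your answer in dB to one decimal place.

Everything except the woodworking router sums to 10^(80.6/10) = 1.148e+08 in linear terms, 80.60 dB SPL.
The limit corresponds to 10^(86.7/10) = 4.677e+08; subtracting the fixed part leaves 3.529e+08 for the woodworking router, i.e. 85.48 dB SPL.
Required insertion loss = 90.3 − 85.48 = 4.82 dB.

4.8 dB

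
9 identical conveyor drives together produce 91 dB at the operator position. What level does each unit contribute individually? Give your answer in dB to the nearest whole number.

81 dB

9 equal contributions raise the level by 10·log₁₀ 9 = 9.542 dB, so each unit alone gives 91 − 9.542.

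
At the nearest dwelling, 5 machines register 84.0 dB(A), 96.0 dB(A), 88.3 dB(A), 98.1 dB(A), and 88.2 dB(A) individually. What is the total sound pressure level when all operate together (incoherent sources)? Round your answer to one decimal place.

100.8 dB(A)

Incoherent sources combine by intensity addition: L_total = 10·log₁₀(Σ 10^(L_i/10)).
Σ 10^(L/10) = 10^(84.0/10) + 10^(96.0/10) + 10^(88.3/10) + 10^(98.1/10) + 10^(88.2/10) = 1.203e+10.
L_total = 10·log₁₀(1.203e+10) = 100.80 dB(A).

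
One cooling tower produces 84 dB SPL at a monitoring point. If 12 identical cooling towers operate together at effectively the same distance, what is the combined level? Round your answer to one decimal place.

L_total = L₁ + 10·log₁₀ N for N identical incoherent sources.
L_total = 84 + 10·log₁₀(12) = 84 + 10.792 = 94.79 dB SPL.

94.8 dB SPL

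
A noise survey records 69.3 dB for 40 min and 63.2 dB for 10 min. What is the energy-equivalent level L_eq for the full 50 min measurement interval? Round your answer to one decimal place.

Weight each interval's intensity by its duration and average over T = 50 min:
Σ tᵢ·10^(Lᵢ/10) = 40·10^(69.3/10) + 10·10^(63.2/10) = 3.613e+08.
L_eq = 10·log₁₀(3.613e+08/50) = 68.59 dB.

68.6 dB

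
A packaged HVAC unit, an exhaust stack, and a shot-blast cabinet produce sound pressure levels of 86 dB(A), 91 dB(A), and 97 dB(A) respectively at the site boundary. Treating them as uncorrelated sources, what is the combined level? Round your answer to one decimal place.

Incoherent sources combine by intensity addition: L_total = 10·log₁₀(Σ 10^(L_i/10)).
Σ 10^(L/10) = 10^(86/10) + 10^(91/10) + 10^(97/10) = 6.669e+09.
L_total = 10·log₁₀(6.669e+09) = 98.24 dB(A).

98.2 dB(A)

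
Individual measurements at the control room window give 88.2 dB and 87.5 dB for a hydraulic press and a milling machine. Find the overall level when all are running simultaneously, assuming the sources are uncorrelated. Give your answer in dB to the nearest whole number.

Incoherent sources combine by intensity addition: L_total = 10·log₁₀(Σ 10^(L_i/10)).
Σ 10^(L/10) = 10^(88.2/10) + 10^(87.5/10) = 1.223e+09.
L_total = 10·log₁₀(1.223e+09) = 90.87 dB.

91 dB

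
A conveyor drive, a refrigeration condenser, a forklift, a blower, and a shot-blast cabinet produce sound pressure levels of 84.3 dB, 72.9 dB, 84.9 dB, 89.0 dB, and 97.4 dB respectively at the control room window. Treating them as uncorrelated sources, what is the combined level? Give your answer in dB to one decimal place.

98.4 dB

Incoherent sources combine by intensity addition: L_total = 10·log₁₀(Σ 10^(L_i/10)).
Σ 10^(L/10) = 10^(84.3/10) + 10^(72.9/10) + 10^(84.9/10) + 10^(89.0/10) + 10^(97.4/10) = 6.887e+09.
L_total = 10·log₁₀(6.887e+09) = 98.38 dB.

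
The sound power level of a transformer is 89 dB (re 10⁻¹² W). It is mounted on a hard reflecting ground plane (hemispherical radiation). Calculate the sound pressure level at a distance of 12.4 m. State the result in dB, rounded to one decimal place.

Free-field hemispherical radiation: L_p = L_w − 10·log₁₀(2π·r²), r = 12.4 m.
2π·r² = 966.1 m², 10·log₁₀ of that is 29.850 dB.
L_p = 89 − 29.850 = 59.15 dB.

59.1 dB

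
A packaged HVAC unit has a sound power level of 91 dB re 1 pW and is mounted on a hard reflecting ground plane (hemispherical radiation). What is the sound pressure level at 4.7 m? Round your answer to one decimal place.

69.6 dB

L_p = L_w − 10·log₁₀(2π·r²) with r = 4.7 m.
2π·r² = 138.8 m², 10·log₁₀ of that is 21.424 dB.
L_p = 91 − 21.424 = 69.58 dB.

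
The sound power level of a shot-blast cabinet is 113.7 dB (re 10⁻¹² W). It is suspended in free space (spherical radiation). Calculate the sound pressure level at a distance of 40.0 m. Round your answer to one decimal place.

70.7 dB

L_p = L_w − 10·log₁₀(4π·r²) with r = 40.0 m.
4π·r² = 2.011e+04 m², 10·log₁₀ of that is 43.033 dB.
L_p = 113.7 − 43.033 = 70.67 dB.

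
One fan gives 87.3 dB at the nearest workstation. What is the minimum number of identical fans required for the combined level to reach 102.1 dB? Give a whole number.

N identical sources give L₁ + 10·log₁₀ N, so require 10·log₁₀ N ≥ 102.1 − 87.3 = 14.8 dB.
N ≥ 10^(14.8/10) = 30.200, so N = 31.

31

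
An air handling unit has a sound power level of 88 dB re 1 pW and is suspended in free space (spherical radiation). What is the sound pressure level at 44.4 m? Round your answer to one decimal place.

44.1 dB

Free-field spherical radiation: L_p = L_w − 10·log₁₀(4π·r²), r = 44.4 m.
4π·r² = 2.477e+04 m², 10·log₁₀ of that is 43.940 dB.
L_p = 88 − 43.940 = 44.06 dB.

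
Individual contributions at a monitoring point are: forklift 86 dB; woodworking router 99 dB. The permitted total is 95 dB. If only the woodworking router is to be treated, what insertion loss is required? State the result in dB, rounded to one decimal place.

The untreated sources together contribute 10^(86/10) = 3.981e+08, i.e. 86.00 dB.
To meet 95 dB overall, the treated woodworking router may contribute at most 10^(95/10) − 3.981e+08 = 2.764e+09, i.e. 94.42 dB.
Required insertion loss = 99 − 94.42 = 4.58 dB.

4.6 dB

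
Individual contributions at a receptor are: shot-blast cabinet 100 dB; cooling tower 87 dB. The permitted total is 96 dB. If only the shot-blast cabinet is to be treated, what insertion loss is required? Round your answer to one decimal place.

4.6 dB

Fixed contribution from the other source: Σ 10^(L/10) = 10^(87/10) = 5.012e+08 (87.00 dB).
The limit corresponds to 10^(96/10) = 3.981e+09; subtracting the fixed part leaves 3.480e+09 for the shot-blast cabinet, i.e. 95.42 dB.
Required insertion loss = 100 − 95.42 = 4.58 dB.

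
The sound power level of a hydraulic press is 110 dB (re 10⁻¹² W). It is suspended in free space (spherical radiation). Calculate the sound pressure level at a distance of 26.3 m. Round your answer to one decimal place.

Free-field spherical radiation: L_p = L_w − 10·log₁₀(4π·r²), r = 26.3 m.
4π·r² = 8692 m², 10·log₁₀ of that is 39.391 dB.
L_p = 110 − 39.391 = 70.61 dB.

70.6 dB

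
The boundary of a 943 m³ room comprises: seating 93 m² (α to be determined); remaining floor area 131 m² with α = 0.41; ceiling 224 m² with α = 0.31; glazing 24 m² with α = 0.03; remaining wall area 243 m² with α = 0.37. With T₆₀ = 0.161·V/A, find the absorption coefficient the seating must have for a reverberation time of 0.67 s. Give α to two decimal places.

0.14

A = 0.161·V/T₆₀ = 0.161·943/0.67 = 226.60 m² sabins.
Absorption from the other surfaces = 131·0.41 + 224·0.31 + 24·0.03 + 243·0.37 = 213.78 m², so the seating must supply 12.82 m² over 93 m².
α = 12.82/93 = 0.138.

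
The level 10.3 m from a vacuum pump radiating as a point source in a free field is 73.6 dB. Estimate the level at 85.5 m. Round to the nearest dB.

Spherical spreading from a point source gives a 20·log₁₀(r₂/r₁) drop.
L₂ = 73.6 − 20·log₁₀(85.5/10.3) = 73.6 − 18.383 = 55.22 dB.

55 dB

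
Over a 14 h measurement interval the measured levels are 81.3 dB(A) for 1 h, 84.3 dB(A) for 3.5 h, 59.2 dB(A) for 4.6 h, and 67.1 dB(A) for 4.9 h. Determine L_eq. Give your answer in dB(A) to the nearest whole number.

Weight each interval's intensity by its duration and average over T = 14 h:
Σ tᵢ·10^(Lᵢ/10) = 1·10^(81.3/10) + 3.5·10^(84.3/10) + 4.6·10^(59.2/10) + 4.9·10^(67.1/10) = 1.106e+09.
L_eq = 10·log₁₀(1.106e+09/14) = 78.98 dB(A).

79 dB(A)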